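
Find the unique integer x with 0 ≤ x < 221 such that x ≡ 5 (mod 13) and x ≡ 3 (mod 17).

13⁻¹ mod 17: 13*4 ≡ 1 (mod 17), so 13⁻¹ ≡ 4.
x = 5 + 13*((3 − 5)*4 mod 17) = 5 + 13*9 = 122.

122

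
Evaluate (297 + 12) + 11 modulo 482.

320

297 + 12 = 309
309 + 11 = 320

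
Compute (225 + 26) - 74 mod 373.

177

225 + 26 = 251
251 - 74 = 177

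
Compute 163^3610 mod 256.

169

3610 in binary is 111000011010, i.e. 3610 = 2048 + 1024 + 512 + 16 + 8 + 2.
163^1 ≡ 163 (mod 256)
163^2 ≡ 163^2 = 26569 ≡ 201 (mod 256)
163^4 ≡ 201^2 = 40401 ≡ 209 (mod 256)
163^8 ≡ 209^2 = 43681 ≡ 161 (mod 256)
163^16 ≡ 161^2 = 25921 ≡ 65 (mod 256)
163^32 ≡ 65^2 = 4225 ≡ 129 (mod 256)
163^64 ≡ 129^2 = 16641 ≡ 1 (mod 256)
163^128 ≡ 1^2 = 1 (mod 256)
163^256 ≡ 1^2 = 1 (mod 256)
163^512 ≡ 1^2 = 1 (mod 256)
163^1024 ≡ 1^2 = 1 (mod 256)
163^2048 ≡ 1^2 = 1 (mod 256)
163^3610 = 163^2048 * 163^1024 * 163^512 * 163^16 * 163^8 * 163^2 ≡ 1 * 1 * 1 * 65 * 161 * 201 (mod 256).
Accumulate the product:
1 * 1 = 1
1 * 1 = 1
1 * 65 = 65
65 * 161 = 10465 ≡ 225
225 * 201 = 45225 ≡ 169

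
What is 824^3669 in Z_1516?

240

By square-and-multiply:
3669 in binary is 111001010101, i.e. 3669 = 2048 + 1024 + 512 + 64 + 16 + 4 + 1.
824^1 ≡ 824 (mod 1516)
824^2 ≡ 824^2 = 678976 ≡ 1324 (mod 1516)
824^4 ≡ 1324^2 = 1752976 ≡ 480 (mod 1516)
824^8 ≡ 480^2 = 230400 ≡ 1484 (mod 1516)
824^16 ≡ 1484^2 = 2202256 ≡ 1024 (mod 1516)
824^32 ≡ 1024^2 = 1048576 ≡ 1020 (mod 1516)
824^64 ≡ 1020^2 = 1040400 ≡ 424 (mod 1516)
824^128 ≡ 424^2 = 179776 ≡ 888 (mod 1516)
824^256 ≡ 888^2 = 788544 ≡ 224 (mod 1516)
824^512 ≡ 224^2 = 50176 ≡ 148 (mod 1516)
824^1024 ≡ 148^2 = 21904 ≡ 680 (mod 1516)
824^2048 ≡ 680^2 = 462400 ≡ 20 (mod 1516)
824^3669 = 824^2048 · 824^1024 · 824^512 · 824^64 · 824^16 · 824^4 · 824^1 ≡ 20 · 680 · 148 · 424 · 1024 · 480 · 824 (mod 1516).
Accumulate the product:
20 · 680 = 13600 ≡ 1472
1472 · 148 = 217856 ≡ 1068
1068 · 424 = 452832 ≡ 1064
1064 · 1024 = 1089536 ≡ 1048
1048 · 480 = 503040 ≡ 1244
1244 · 824 = 1025056 ≡ 240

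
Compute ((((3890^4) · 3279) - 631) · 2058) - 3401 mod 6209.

(3890)^4 ≡ 4643 (mod 6209)
4643 · 3279 = 15224397 ≡ 6138 (mod 6209)
6138 - 631 = 5507
5507 · 2058 = 11333406 ≡ 1981 (mod 6209)
1981 - 3401 = -1420 ≡ 4789 (mod 6209)

4789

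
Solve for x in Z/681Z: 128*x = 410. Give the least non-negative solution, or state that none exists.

631

gcd(128, 681) = 1, so a unique solution mod 681 exists.
128⁻¹ ≡ 548 (mod 681).
x ≡ 548*410 ≡ 631 (mod 681).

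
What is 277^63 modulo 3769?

Compute successive squares:
63 in binary is 111111, i.e. 63 = 32 + 16 + 8 + 4 + 2 + 1.
277^1 ≡ 277 (mod 3769)
277^2 ≡ 277^2 = 76729 ≡ 1349 (mod 3769)
277^4 ≡ 1349^2 = 1819801 ≡ 3143 (mod 3769)
277^8 ≡ 3143^2 = 9878449 ≡ 3669 (mod 3769)
277^16 ≡ 3669^2 = 13461561 ≡ 2462 (mod 3769)
277^32 ≡ 2462^2 = 6061444 ≡ 892 (mod 3769)
277^63 = 277^32 × 277^16 × 277^8 × 277^4 × 277^2 × 277^1 ≡ 892 × 2462 × 3669 × 3143 × 1349 × 277 (mod 3769).
Accumulate the product:
892 × 2462 = 2196104 ≡ 2546
2546 × 3669 = 9341274 ≡ 1692
1692 × 3143 = 5317956 ≡ 3666
3666 × 1349 = 4945434 ≡ 506
506 × 277 = 140162 ≡ 709

709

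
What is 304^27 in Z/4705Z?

454

Compute successive squares:
27 in binary is 11011, i.e. 27 = 16 + 8 + 2 + 1.
304^1 ≡ 304 (mod 4705)
304^2 ≡ 304^2 = 92416 ≡ 3021 (mod 4705)
304^4 ≡ 3021^2 = 9126441 ≡ 3446 (mod 4705)
304^8 ≡ 3446^2 = 11874916 ≡ 4201 (mod 4705)
304^16 ≡ 4201^2 = 17648401 ≡ 4651 (mod 4705)
304^27 = 304^16 · 304^8 · 304^2 · 304^1 ≡ 4651 · 4201 · 3021 · 304 (mod 4705).
Accumulate the product:
4651 · 4201 = 19538851 ≡ 3691
3691 · 3021 = 11150511 ≡ 4366
4366 · 304 = 1327264 ≡ 454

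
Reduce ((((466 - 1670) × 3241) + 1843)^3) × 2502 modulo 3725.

2978

466 - 1670 = -1204 ≡ 2521 (mod 3725)
2521 × 3241 = 8170561 ≡ 1636 (mod 3725)
1636 + 1843 = 3479
(3479)^3 ≡ 1889 (mod 3725)
1889 × 2502 = 4726278 ≡ 2978 (mod 3725)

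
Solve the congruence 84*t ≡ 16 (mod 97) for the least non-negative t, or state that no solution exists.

gcd(84, 97) = 1, so a unique solution mod 97 exists.
84⁻¹ ≡ 82 (mod 97).
t ≡ 82*16 ≡ 51 (mod 97).

51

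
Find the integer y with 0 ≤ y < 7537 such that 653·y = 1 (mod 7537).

5344

Apply the Euclidean algorithm and back-substitute:
7537 = 11×653 + 354
653 = 1×354 + 299
354 = 1×299 + 55
299 = 5×55 + 24
55 = 2×24 + 7
24 = 3×7 + 3
7 = 2×3 + 1
3 = 3×1 + 0
gcd(653, 7537) = 1, so the inverse exists.
Bézout: 1 = 190×7537 − 2193×653.
So 653⁻¹ ≡ −2193 ≡ 5344 (mod 7537).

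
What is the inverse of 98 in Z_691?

Run the extended Euclidean algorithm:
691 = 7*98 + 5
98 = 19*5 + 3
5 = 1*3 + 2
3 = 1*2 + 1
2 = 2*1 + 0
gcd(98, 691) = 1, so the inverse exists.
Back-substitute for 1:
1 = 1*3 − 1*2
  = −1*5 + 2*3
  = 2*98 − 39*5
  = −39*691 + 275*98
So 98⁻¹ ≡ 275 (mod 691).

275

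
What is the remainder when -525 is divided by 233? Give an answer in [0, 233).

174

-525 = -3·233 + 174, so -525 ≡ 174 (mod 233).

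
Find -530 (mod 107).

5

-530 = -5×107 + 5, so -530 ≡ 5 (mod 107).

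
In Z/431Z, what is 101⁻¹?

367

431 = 4·101 + 27
101 = 3·27 + 20
27 = 1·20 + 7
20 = 2·7 + 6
7 = 1·6 + 1
6 = 6·1 + 0
gcd(101, 431) = 1, so the inverse exists.
Back-substitute for 1:
1 = 1·7 − 1·6
  = −1·20 + 3·7
  = 3·27 − 4·20
  = −4·101 + 15·27
  = 15·431 − 64·101
So 101⁻¹ ≡ −64 ≡ 367 (mod 431).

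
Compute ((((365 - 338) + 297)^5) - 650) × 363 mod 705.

365 - 338 = 27
27 + 297 = 324
(324)^5 ≡ 24 (mod 705)
24 - 650 = -626 ≡ 79 (mod 705)
79 × 363 = 28677 ≡ 477 (mod 705)

477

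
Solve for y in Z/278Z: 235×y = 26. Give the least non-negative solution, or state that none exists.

258

gcd(235, 278) = 1, so a unique solution mod 278 exists.
235⁻¹ ≡ 181 (mod 278).
y ≡ 181×26 ≡ 258 (mod 278).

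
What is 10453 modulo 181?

136

10453 = 57*181 + 136, so 10453 ≡ 136 (mod 181).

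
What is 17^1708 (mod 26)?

Compute successive squares:
1708 in binary is 11010101100, i.e. 1708 = 1024 + 512 + 128 + 32 + 8 + 4.
17^1 ≡ 17 (mod 26)
17^2 ≡ 17^2 = 289 ≡ 3 (mod 26)
17^4 ≡ 3^2 = 9 (mod 26)
17^8 ≡ 9^2 = 81 ≡ 3 (mod 26)
17^16 ≡ 3^2 = 9 (mod 26)
17^32 ≡ 9^2 = 81 ≡ 3 (mod 26)
17^64 ≡ 3^2 = 9 (mod 26)
17^128 ≡ 9^2 = 81 ≡ 3 (mod 26)
17^256 ≡ 3^2 = 9 (mod 26)
17^512 ≡ 9^2 = 81 ≡ 3 (mod 26)
17^1024 ≡ 3^2 = 9 (mod 26)
17^1708 = 17^1024 × 17^512 × 17^128 × 17^32 × 17^8 × 17^4 ≡ 9 × 3 × 3 × 3 × 3 × 9 (mod 26).
Accumulate the product:
9 × 3 = 27 ≡ 1
1 × 3 = 3
3 × 3 = 9
9 × 3 = 27 ≡ 1
1 × 9 = 9

9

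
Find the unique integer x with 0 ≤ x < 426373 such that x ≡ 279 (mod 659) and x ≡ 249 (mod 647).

211818

659⁻¹ mod 647: 659·54 ≡ 1 (mod 647), so 659⁻¹ ≡ 54.
x = 279 + 659·((249 − 279)·54 mod 647) = 279 + 659·321 = 211818.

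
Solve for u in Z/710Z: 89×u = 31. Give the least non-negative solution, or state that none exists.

gcd(89, 710) = 1, so a unique solution mod 710 exists.
89⁻¹ ≡ 359 (mod 710).
u ≡ 359×31 ≡ 479 (mod 710).

479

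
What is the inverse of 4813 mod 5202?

5202 = 1×4813 + 389
4813 = 12×389 + 145
389 = 2×145 + 99
145 = 1×99 + 46
99 = 2×46 + 7
46 = 6×7 + 4
7 = 1×4 + 3
4 = 1×3 + 1
3 = 3×1 + 0
gcd(4813, 5202) = 1, so the inverse exists.
Back-substitute for 1:
1 = 1×4 − 1×3
  = −1×7 + 2×4
  = 2×46 − 13×7
  = −13×99 + 28×46
  = 28×145 − 41×99
  = −41×389 + 110×145
  = 110×4813 − 1361×389
  = −1361×5202 + 1471×4813
So 4813⁻¹ ≡ 1471 (mod 5202).

1471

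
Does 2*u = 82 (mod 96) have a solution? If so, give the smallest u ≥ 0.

gcd(2, 96) = 2, and 2 | 82, so solutions exist.
Divide through by 2: 1*u ≡ 41 (mod 48).
1⁻¹ ≡ 1 (mod 48).
u ≡ 1*41 ≡ 41 (mod 48).
The smallest non-negative solution is u = 41.

41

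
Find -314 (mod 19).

9

-314 = -17·19 + 9, so -314 ≡ 9 (mod 19).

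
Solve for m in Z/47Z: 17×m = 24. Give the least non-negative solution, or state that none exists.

gcd(17, 47) = 1, so a unique solution mod 47 exists.
17⁻¹ ≡ 36 (mod 47).
m ≡ 36×24 ≡ 18 (mod 47).

18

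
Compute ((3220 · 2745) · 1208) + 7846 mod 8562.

2830

3220 · 2745 = 8838900 ≡ 2916 (mod 8562)
2916 · 1208 = 3522528 ≡ 3546 (mod 8562)
3546 + 7846 = 11392 ≡ 2830 (mod 8562)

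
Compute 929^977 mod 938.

311

By square-and-multiply:
977 in binary is 1111010001, i.e. 977 = 512 + 256 + 128 + 64 + 16 + 1.
929^1 ≡ 929 (mod 938)
929^2 ≡ 929^2 = 863041 ≡ 81 (mod 938)
929^4 ≡ 81^2 = 6561 ≡ 933 (mod 938)
929^8 ≡ 933^2 = 870489 ≡ 25 (mod 938)
929^16 ≡ 25^2 = 625 (mod 938)
929^32 ≡ 625^2 = 390625 ≡ 417 (mod 938)
929^64 ≡ 417^2 = 173889 ≡ 359 (mod 938)
929^128 ≡ 359^2 = 128881 ≡ 375 (mod 938)
929^256 ≡ 375^2 = 140625 ≡ 863 (mod 938)
929^512 ≡ 863^2 = 744769 ≡ 935 (mod 938)
929^977 = 929^512 × 929^256 × 929^128 × 929^64 × 929^16 × 929^1 ≡ 935 × 863 × 375 × 359 × 625 × 929 (mod 938).
Accumulate the product:
935 × 863 = 806905 ≡ 225
225 × 375 = 84375 ≡ 893
893 × 359 = 320587 ≡ 729
729 × 625 = 455625 ≡ 695
695 × 929 = 645655 ≡ 311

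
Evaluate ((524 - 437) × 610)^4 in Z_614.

524 - 437 = 87
87 × 610 = 53070 ≡ 266 (mod 614)
(266)^4 ≡ 440 (mod 614)

440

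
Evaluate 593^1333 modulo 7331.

Using repeated squaring:
1333 in binary is 10100110101, i.e. 1333 = 1024 + 256 + 32 + 16 + 4 + 1.
593^1 ≡ 593 (mod 7331)
593^2 ≡ 593^2 = 351649 ≡ 7092 (mod 7331)
593^4 ≡ 7092^2 = 50296464 ≡ 5804 (mod 7331)
593^8 ≡ 5804^2 = 33686416 ≡ 471 (mod 7331)
593^16 ≡ 471^2 = 221841 ≡ 1911 (mod 7331)
593^32 ≡ 1911^2 = 3651921 ≡ 1083 (mod 7331)
593^64 ≡ 1083^2 = 1172889 ≡ 7260 (mod 7331)
593^128 ≡ 7260^2 = 52707600 ≡ 5041 (mod 7331)
593^256 ≡ 5041^2 = 25411681 ≡ 2435 (mod 7331)
593^512 ≡ 2435^2 = 5929225 ≡ 5777 (mod 7331)
593^1024 ≡ 5777^2 = 33373729 ≡ 3017 (mod 7331)
593^1333 = 593^1024 * 593^256 * 593^32 * 593^16 * 593^4 * 593^1 ≡ 3017 * 2435 * 1083 * 1911 * 5804 * 593 (mod 7331).
Accumulate the product:
3017 * 2435 = 7346395 ≡ 733
733 * 1083 = 793839 ≡ 2091
2091 * 1911 = 3995901 ≡ 506
506 * 5804 = 2936824 ≡ 4424
4424 * 593 = 2623432 ≡ 6265

6265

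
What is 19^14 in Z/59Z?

21

14 in binary is 1110, i.e. 14 = 8 + 4 + 2.
19^1 ≡ 19 (mod 59)
19^2 ≡ 19^2 = 361 ≡ 7 (mod 59)
19^4 ≡ 7^2 = 49 (mod 59)
19^8 ≡ 49^2 = 2401 ≡ 41 (mod 59)
19^14 = 19^8 * 19^4 * 19^2 ≡ 41 * 49 * 7 (mod 59).
Accumulate the product:
41 * 49 = 2009 ≡ 3
3 * 7 = 21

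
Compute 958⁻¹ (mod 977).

Apply the Euclidean algorithm and back-substitute:
977 = 1·958 + 19
958 = 50·19 + 8
19 = 2·8 + 3
8 = 2·3 + 2
3 = 1·2 + 1
2 = 2·1 + 0
gcd(958, 977) = 1, so the inverse exists.
Back-substitute for 1:
1 = 1·3 − 1·2
  = −1·8 + 3·3
  = 3·19 − 7·8
  = −7·958 + 353·19
  = 353·977 − 360·958
So 958⁻¹ ≡ −360 ≡ 617 (mod 977).

617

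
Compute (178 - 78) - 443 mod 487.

144

178 - 78 = 100
100 - 443 = -343 ≡ 144 (mod 487)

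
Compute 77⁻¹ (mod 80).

53

80 = 1×77 + 3
77 = 25×3 + 2
3 = 1×2 + 1
2 = 2×1 + 0
gcd(77, 80) = 1, so the inverse exists.
Back-substitute for 1:
1 = 1×3 − 1×2
  = −1×77 + 26×3
  = 26×80 − 27×77
So 77⁻¹ ≡ −27 ≡ 53 (mod 80).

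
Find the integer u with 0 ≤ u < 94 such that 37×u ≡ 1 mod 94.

Run the extended Euclidean algorithm:
94 = 2·37 + 20
37 = 1·20 + 17
20 = 1·17 + 3
17 = 5·3 + 2
3 = 1·2 + 1
2 = 2·1 + 0
gcd(37, 94) = 1, so the inverse exists.
Bézout: 1 = 13·94 − 33·37.
So 37⁻¹ ≡ −33 ≡ 61 (mod 94).

61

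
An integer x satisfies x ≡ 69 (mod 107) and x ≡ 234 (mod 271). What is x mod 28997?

107⁻¹ mod 271: 107×38 ≡ 1 (mod 271), so 107⁻¹ ≡ 38.
x = 69 + 107×((234 − 69)×38 mod 271) = 69 + 107×37 = 4028.

4028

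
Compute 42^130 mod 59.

Using repeated squaring:
42^1 ≡ 42 (mod 59)
42^2 ≡ 42^2 = 1764 ≡ 53 (mod 59)
42^4 ≡ 53^2 = 2809 ≡ 36 (mod 59)
42^8 ≡ 36^2 = 1296 ≡ 57 (mod 59)
42^16 ≡ 57^2 = 3249 ≡ 4 (mod 59)
42^32 ≡ 4^2 = 16 (mod 59)
42^64 ≡ 16^2 = 256 ≡ 20 (mod 59)
42^128 ≡ 20^2 = 400 ≡ 46 (mod 59)
42^130 = 42^128 × 42^2 ≡ 46 × 53 (mod 59).
46 × 53 = 2438 ≡ 19 (mod 59).

19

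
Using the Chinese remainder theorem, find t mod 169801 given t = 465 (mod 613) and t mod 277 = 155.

23146

613⁻¹ mod 277: 613×108 ≡ 1 (mod 277), so 613⁻¹ ≡ 108.
t = 465 + 613×((155 − 465)×108 mod 277) = 465 + 613×37 = 23146.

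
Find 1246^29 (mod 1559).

809

Compute successive squares:
29 in binary is 11101, i.e. 29 = 16 + 8 + 4 + 1.
1246^1 ≡ 1246 (mod 1559)
1246^2 ≡ 1246^2 = 1552516 ≡ 1311 (mod 1559)
1246^4 ≡ 1311^2 = 1718721 ≡ 703 (mod 1559)
1246^8 ≡ 703^2 = 494209 ≡ 6 (mod 1559)
1246^16 ≡ 6^2 = 36 (mod 1559)
1246^29 = 1246^16 × 1246^8 × 1246^4 × 1246^1 ≡ 36 × 6 × 703 × 1246 (mod 1559).
Accumulate the product:
36 × 6 = 216
216 × 703 = 151848 ≡ 625
625 × 1246 = 778750 ≡ 809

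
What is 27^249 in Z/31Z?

249 in binary is 11111001, i.e. 249 = 128 + 64 + 32 + 16 + 8 + 1.
27^1 ≡ 27 (mod 31)
27^2 ≡ 27^2 = 729 ≡ 16 (mod 31)
27^4 ≡ 16^2 = 256 ≡ 8 (mod 31)
27^8 ≡ 8^2 = 64 ≡ 2 (mod 31)
27^16 ≡ 2^2 = 4 (mod 31)
27^32 ≡ 4^2 = 16 (mod 31)
27^64 ≡ 16^2 = 256 ≡ 8 (mod 31)
27^128 ≡ 8^2 = 64 ≡ 2 (mod 31)
27^249 = 27^128 * 27^64 * 27^32 * 27^16 * 27^8 * 27^1 ≡ 2 * 8 * 16 * 4 * 2 * 27 (mod 31).
Accumulate the product:
2 * 8 = 16
16 * 16 = 256 ≡ 8
8 * 4 = 32 ≡ 1
1 * 2 = 2
2 * 27 = 54 ≡ 23

23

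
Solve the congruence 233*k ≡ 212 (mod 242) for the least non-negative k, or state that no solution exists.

84

gcd(233, 242) = 1, so a unique solution mod 242 exists.
233⁻¹ ≡ 215 (mod 242).
k ≡ 215*212 ≡ 84 (mod 242).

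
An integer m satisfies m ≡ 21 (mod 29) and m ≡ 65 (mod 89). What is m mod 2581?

29⁻¹ mod 89: 29·43 ≡ 1 (mod 89), so 29⁻¹ ≡ 43.
m = 21 + 29·((65 − 21)·43 mod 89) = 21 + 29·23 = 688.

688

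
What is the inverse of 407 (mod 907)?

78

Apply the Euclidean algorithm and back-substitute:
907 = 2*407 + 93
407 = 4*93 + 35
93 = 2*35 + 23
35 = 1*23 + 12
23 = 1*12 + 11
12 = 1*11 + 1
11 = 11*1 + 0
gcd(407, 907) = 1, so the inverse exists.
Bézout: 1 = −35*907 + 78*407.
So 407⁻¹ ≡ 78 (mod 907).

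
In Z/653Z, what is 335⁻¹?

269

653 = 1·335 + 318
335 = 1·318 + 17
318 = 18·17 + 12
17 = 1·12 + 5
12 = 2·5 + 2
5 = 2·2 + 1
2 = 2·1 + 0
gcd(335, 653) = 1, so the inverse exists.
Bézout: 1 = −138·653 + 269·335.
So 335⁻¹ ≡ 269 (mod 653).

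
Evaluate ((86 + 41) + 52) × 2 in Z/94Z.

86 + 41 = 127 ≡ 33 (mod 94)
33 + 52 = 85
85 × 2 = 170 ≡ 76 (mod 94)

76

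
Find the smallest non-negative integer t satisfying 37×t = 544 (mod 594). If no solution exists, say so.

gcd(37, 594) = 1, so a unique solution mod 594 exists.
37⁻¹ ≡ 289 (mod 594).
t ≡ 289×544 ≡ 400 (mod 594).

400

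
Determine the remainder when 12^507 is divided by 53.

30

507 in binary is 111111011, i.e. 507 = 256 + 128 + 64 + 32 + 16 + 8 + 2 + 1.
12^1 ≡ 12 (mod 53)
12^2 ≡ 12^2 = 144 ≡ 38 (mod 53)
12^4 ≡ 38^2 = 1444 ≡ 13 (mod 53)
12^8 ≡ 13^2 = 169 ≡ 10 (mod 53)
12^16 ≡ 10^2 = 100 ≡ 47 (mod 53)
12^32 ≡ 47^2 = 2209 ≡ 36 (mod 53)
12^64 ≡ 36^2 = 1296 ≡ 24 (mod 53)
12^128 ≡ 24^2 = 576 ≡ 46 (mod 53)
12^256 ≡ 46^2 = 2116 ≡ 49 (mod 53)
12^507 = 12^256 × 12^128 × 12^64 × 12^32 × 12^16 × 12^8 × 12^2 × 12^1 ≡ 49 × 46 × 24 × 36 × 47 × 10 × 38 × 12 (mod 53).
Accumulate the product:
49 × 46 = 2254 ≡ 28
28 × 24 = 672 ≡ 36
36 × 36 = 1296 ≡ 24
24 × 47 = 1128 ≡ 15
15 × 10 = 150 ≡ 44
44 × 38 = 1672 ≡ 29
29 × 12 = 348 ≡ 30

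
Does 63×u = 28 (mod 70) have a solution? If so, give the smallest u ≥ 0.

gcd(63, 70) = 7, and 7 | 28, so solutions exist.
Divide through by 7: 9×u = 4 (mod 10).
9⁻¹ ≡ 9 (mod 10).
u ≡ 9×4 ≡ 6 (mod 10).
The smallest non-negative solution is u = 6.

6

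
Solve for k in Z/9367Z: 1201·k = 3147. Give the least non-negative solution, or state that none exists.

4924

gcd(1201, 9367) = 1, so a unique solution mod 9367 exists.
1201⁻¹ ≡ 7035 (mod 9367).
k ≡ 7035·3147 ≡ 4924 (mod 9367).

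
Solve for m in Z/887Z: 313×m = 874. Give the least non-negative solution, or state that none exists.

221

gcd(313, 887) = 1, so a unique solution mod 887 exists.
313⁻¹ ≡ 870 (mod 887).
m ≡ 870×874 ≡ 221 (mod 887).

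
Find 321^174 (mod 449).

100

321^1 ≡ 321 (mod 449)
321^2 ≡ 321^2 = 103041 ≡ 220 (mod 449)
321^4 ≡ 220^2 = 48400 ≡ 357 (mod 449)
321^8 ≡ 357^2 = 127449 ≡ 382 (mod 449)
321^16 ≡ 382^2 = 145924 ≡ 448 (mod 449)
321^32 ≡ 448^2 = 200704 ≡ 1 (mod 449)
321^64 ≡ 1^2 = 1 (mod 449)
321^128 ≡ 1^2 = 1 (mod 449)
321^174 = 321^128 * 321^32 * 321^8 * 321^4 * 321^2 ≡ 1 * 1 * 382 * 357 * 220 (mod 449).
Accumulate the product:
1 * 1 = 1
1 * 382 = 382
382 * 357 = 136374 ≡ 327
327 * 220 = 71940 ≡ 100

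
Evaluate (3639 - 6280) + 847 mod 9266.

7472

3639 - 6280 = -2641 ≡ 6625 (mod 9266)
6625 + 847 = 7472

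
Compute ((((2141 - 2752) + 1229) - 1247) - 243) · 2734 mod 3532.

2141 - 2752 = -611 ≡ 2921 (mod 3532)
2921 + 1229 = 4150 ≡ 618 (mod 3532)
618 - 1247 = -629 ≡ 2903 (mod 3532)
2903 - 243 = 2660
2660 · 2734 = 7272440 ≡ 52 (mod 3532)

52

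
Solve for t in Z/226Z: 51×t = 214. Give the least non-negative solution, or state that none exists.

146

gcd(51, 226) = 1, so a unique solution mod 226 exists.
51⁻¹ ≡ 195 (mod 226).
t ≡ 195×214 ≡ 146 (mod 226).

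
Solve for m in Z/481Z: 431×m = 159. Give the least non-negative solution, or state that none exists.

gcd(431, 481) = 1, so a unique solution mod 481 exists.
431⁻¹ ≡ 202 (mod 481).
m ≡ 202×159 ≡ 372 (mod 481).

372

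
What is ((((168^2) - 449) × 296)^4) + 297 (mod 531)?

(168)^2 ≡ 81 (mod 531)
81 - 449 = -368 ≡ 163 (mod 531)
163 × 296 = 48248 ≡ 458 (mod 531)
(458)^4 ≡ 361 (mod 531)
361 + 297 = 658 ≡ 127 (mod 531)

127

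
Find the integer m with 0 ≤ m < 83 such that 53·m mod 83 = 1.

47

83 = 1·53 + 30
53 = 1·30 + 23
30 = 1·23 + 7
23 = 3·7 + 2
7 = 3·2 + 1
2 = 2·1 + 0
gcd(53, 83) = 1, so the inverse exists.
Bézout: 1 = 23·83 − 36·53.
So 53⁻¹ ≡ −36 ≡ 47 (mod 83).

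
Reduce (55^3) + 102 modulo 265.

(55)^3 ≡ 220 (mod 265)
220 + 102 = 322 ≡ 57 (mod 265)

57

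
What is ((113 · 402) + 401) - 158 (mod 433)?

204

113 · 402 = 45426 ≡ 394 (mod 433)
394 + 401 = 795 ≡ 362 (mod 433)
362 - 158 = 204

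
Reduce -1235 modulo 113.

-1235 = -11·113 + 8, so -1235 ≡ 8 (mod 113).

8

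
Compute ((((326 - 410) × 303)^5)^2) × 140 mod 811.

140

326 - 410 = -84 ≡ 727 (mod 811)
727 × 303 = 220281 ≡ 500 (mod 811)
(500)^5 ≡ 1 (mod 811)
(1)^2 ≡ 1 (mod 811)
1 × 140 = 140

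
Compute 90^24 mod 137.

34

24 in binary is 11000, i.e. 24 = 16 + 8.
90^1 ≡ 90 (mod 137)
90^2 ≡ 90^2 = 8100 ≡ 17 (mod 137)
90^4 ≡ 17^2 = 289 ≡ 15 (mod 137)
90^8 ≡ 15^2 = 225 ≡ 88 (mod 137)
90^16 ≡ 88^2 = 7744 ≡ 72 (mod 137)
90^24 = 90^16 × 90^8 ≡ 72 × 88 (mod 137).
72 × 88 = 6336 ≡ 34 (mod 137).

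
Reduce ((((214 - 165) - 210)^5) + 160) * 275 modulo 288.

214 - 165 = 49
49 - 210 = -161 ≡ 127 (mod 288)
(127)^5 ≡ 127 (mod 288)
127 + 160 = 287
287 * 275 = 78925 ≡ 13 (mod 288)

13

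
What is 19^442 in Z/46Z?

Using repeated squaring:
442 in binary is 110111010, i.e. 442 = 256 + 128 + 32 + 16 + 8 + 2.
19^1 ≡ 19 (mod 46)
19^2 ≡ 19^2 = 361 ≡ 39 (mod 46)
19^4 ≡ 39^2 = 1521 ≡ 3 (mod 46)
19^8 ≡ 3^2 = 9 (mod 46)
19^16 ≡ 9^2 = 81 ≡ 35 (mod 46)
19^32 ≡ 35^2 = 1225 ≡ 29 (mod 46)
19^64 ≡ 29^2 = 841 ≡ 13 (mod 46)
19^128 ≡ 13^2 = 169 ≡ 31 (mod 46)
19^256 ≡ 31^2 = 961 ≡ 41 (mod 46)
19^442 = 19^256 * 19^128 * 19^32 * 19^16 * 19^8 * 19^2 ≡ 41 * 31 * 29 * 35 * 9 * 39 (mod 46).
Accumulate the product:
41 * 31 = 1271 ≡ 29
29 * 29 = 841 ≡ 13
13 * 35 = 455 ≡ 41
41 * 9 = 369 ≡ 1
1 * 39 = 39

39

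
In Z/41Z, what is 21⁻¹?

41 = 1·21 + 20
21 = 1·20 + 1
20 = 20·1 + 0
gcd(21, 41) = 1, so the inverse exists.
Back-substitute for 1:
1 = 1·21 − 1·20
  = −1·41 + 2·21
So 21⁻¹ ≡ 2 (mod 41).

2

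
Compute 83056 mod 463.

83056 = 179*463 + 179, so 83056 ≡ 179 (mod 463).

179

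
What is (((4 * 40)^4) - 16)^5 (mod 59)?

4 * 40 = 160 ≡ 42 (mod 59)
(42)^4 ≡ 36 (mod 59)
36 - 16 = 20
(20)^5 ≡ 17 (mod 59)

17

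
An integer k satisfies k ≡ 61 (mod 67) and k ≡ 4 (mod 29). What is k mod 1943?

67⁻¹ mod 29: 67*13 ≡ 1 (mod 29), so 67⁻¹ ≡ 13.
k = 61 + 67*((4 − 61)*13 mod 29) = 61 + 67*13 = 932.

932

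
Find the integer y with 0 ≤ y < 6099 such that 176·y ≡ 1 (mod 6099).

By the extended Euclidean algorithm:
6099 = 34*176 + 115
176 = 1*115 + 61
115 = 1*61 + 54
61 = 1*54 + 7
54 = 7*7 + 5
7 = 1*5 + 2
5 = 2*2 + 1
2 = 2*1 + 0
gcd(176, 6099) = 1, so the inverse exists.
Back-substitute for 1:
1 = 1*5 − 2*2
  = −2*7 + 3*5
  = 3*54 − 23*7
  = −23*61 + 26*54
  = 26*115 − 49*61
  = −49*176 + 75*115
  = 75*6099 − 2599*176
So 176⁻¹ ≡ −2599 ≡ 3500 (mod 6099).

3500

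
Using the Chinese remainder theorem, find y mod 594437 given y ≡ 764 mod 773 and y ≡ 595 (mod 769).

116714

773⁻¹ mod 769: 773*577 ≡ 1 (mod 769), so 773⁻¹ ≡ 577.
y = 764 + 773*((595 − 764)*577 mod 769) = 764 + 773*150 = 116714.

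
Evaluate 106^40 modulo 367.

56

Compute successive squares:
40 in binary is 101000, i.e. 40 = 32 + 8.
106^1 ≡ 106 (mod 367)
106^2 ≡ 106^2 = 11236 ≡ 226 (mod 367)
106^4 ≡ 226^2 = 51076 ≡ 63 (mod 367)
106^8 ≡ 63^2 = 3969 ≡ 299 (mod 367)
106^16 ≡ 299^2 = 89401 ≡ 220 (mod 367)
106^32 ≡ 220^2 = 48400 ≡ 323 (mod 367)
106^40 = 106^32 × 106^8 ≡ 323 × 299 (mod 367).
323 × 299 = 96577 ≡ 56 (mod 367).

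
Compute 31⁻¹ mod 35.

Apply the Euclidean algorithm and back-substitute:
35 = 1×31 + 4
31 = 7×4 + 3
4 = 1×3 + 1
3 = 3×1 + 0
gcd(31, 35) = 1, so the inverse exists.
Back-substitute for 1:
1 = 1×4 − 1×3
  = −1×31 + 8×4
  = 8×35 − 9×31
So 31⁻¹ ≡ −9 ≡ 26 (mod 35).

26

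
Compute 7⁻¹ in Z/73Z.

By the extended Euclidean algorithm:
73 = 10·7 + 3
7 = 2·3 + 1
3 = 3·1 + 0
gcd(7, 73) = 1, so the inverse exists.
Bézout: 1 = −2·73 + 21·7.
So 7⁻¹ ≡ 21 (mod 73).

21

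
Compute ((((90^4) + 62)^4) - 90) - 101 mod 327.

311

(90)^4 ≡ 66 (mod 327)
66 + 62 = 128
(128)^4 ≡ 175 (mod 327)
175 - 90 = 85
85 - 101 = -16 ≡ 311 (mod 327)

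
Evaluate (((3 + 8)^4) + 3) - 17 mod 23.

22

3 + 8 = 11
(11)^4 ≡ 13 (mod 23)
13 + 3 = 16
16 - 17 = -1 ≡ 22 (mod 23)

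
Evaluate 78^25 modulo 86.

Using repeated squaring:
25 in binary is 11001, i.e. 25 = 16 + 8 + 1.
78^1 ≡ 78 (mod 86)
78^2 ≡ 78^2 = 6084 ≡ 64 (mod 86)
78^4 ≡ 64^2 = 4096 ≡ 54 (mod 86)
78^8 ≡ 54^2 = 2916 ≡ 78 (mod 86)
78^16 ≡ 78^2 = 6084 ≡ 64 (mod 86)
78^25 = 78^16 · 78^8 · 78^1 ≡ 64 · 78 · 78 (mod 86).
Accumulate the product:
64 · 78 = 4992 ≡ 4
4 · 78 = 312 ≡ 54

54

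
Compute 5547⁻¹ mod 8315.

Apply the Euclidean algorithm and back-substitute:
8315 = 1*5547 + 2768
5547 = 2*2768 + 11
2768 = 251*11 + 7
11 = 1*7 + 4
7 = 1*4 + 3
4 = 1*3 + 1
3 = 3*1 + 0
gcd(5547, 8315) = 1, so the inverse exists.
Bézout: 1 = −1513*8315 + 2268*5547.
So 5547⁻¹ ≡ 2268 (mod 8315).

2268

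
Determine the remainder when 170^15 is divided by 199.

170^1 ≡ 170 (mod 199)
170^2 ≡ 170^2 = 28900 ≡ 45 (mod 199)
170^4 ≡ 45^2 = 2025 ≡ 35 (mod 199)
170^8 ≡ 35^2 = 1225 ≡ 31 (mod 199)
170^15 = 170^8 × 170^4 × 170^2 × 170^1 ≡ 31 × 35 × 45 × 170 (mod 199).
Accumulate the product:
31 × 35 = 1085 ≡ 90
90 × 45 = 4050 ≡ 70
70 × 170 = 11900 ≡ 159

159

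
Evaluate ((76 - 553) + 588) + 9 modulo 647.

120

76 - 553 = -477 ≡ 170 (mod 647)
170 + 588 = 758 ≡ 111 (mod 647)
111 + 9 = 120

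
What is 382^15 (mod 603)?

550

Using repeated squaring:
382^1 ≡ 382 (mod 603)
382^2 ≡ 382^2 = 145924 ≡ 601 (mod 603)
382^4 ≡ 601^2 = 361201 ≡ 4 (mod 603)
382^8 ≡ 4^2 = 16 (mod 603)
382^15 = 382^8 * 382^4 * 382^2 * 382^1 ≡ 16 * 4 * 601 * 382 (mod 603).
Accumulate the product:
16 * 4 = 64
64 * 601 = 38464 ≡ 475
475 * 382 = 181450 ≡ 550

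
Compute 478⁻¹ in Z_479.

Apply the Euclidean algorithm and back-substitute:
479 = 1×478 + 1
478 = 478×1 + 0
gcd(478, 479) = 1, so the inverse exists.
Bézout: 1 = 1×479 − 1×478.
So 478⁻¹ ≡ −1 ≡ 478 (mod 479).

478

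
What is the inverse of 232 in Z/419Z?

298

419 = 1*232 + 187
232 = 1*187 + 45
187 = 4*45 + 7
45 = 6*7 + 3
7 = 2*3 + 1
3 = 3*1 + 0
gcd(232, 419) = 1, so the inverse exists.
Back-substitute for 1:
1 = 1*7 − 2*3
  = −2*45 + 13*7
  = 13*187 − 54*45
  = −54*232 + 67*187
  = 67*419 − 121*232
So 232⁻¹ ≡ −121 ≡ 298 (mod 419).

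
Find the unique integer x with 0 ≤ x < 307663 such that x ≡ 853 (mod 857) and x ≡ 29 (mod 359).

857⁻¹ mod 359: 857·31 ≡ 1 (mod 359), so 857⁻¹ ≡ 31.
x = 853 + 857·((29 − 853)·31 mod 359) = 853 + 857·304 = 261381.

261381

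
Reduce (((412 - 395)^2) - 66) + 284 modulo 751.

412 - 395 = 17
(17)^2 ≡ 289 (mod 751)
289 - 66 = 223
223 + 284 = 507

507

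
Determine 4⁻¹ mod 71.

Run the extended Euclidean algorithm:
71 = 17*4 + 3
4 = 1*3 + 1
3 = 3*1 + 0
gcd(4, 71) = 1, so the inverse exists.
Back-substitute for 1:
1 = 1*4 − 1*3
  = −1*71 + 18*4
So 4⁻¹ ≡ 18 (mod 71).

18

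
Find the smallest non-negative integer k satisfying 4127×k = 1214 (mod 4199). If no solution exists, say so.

gcd(4127, 4199) = 1, so a unique solution mod 4199 exists.
4127⁻¹ ≡ 2741 (mod 4199).
k ≡ 2741×1214 ≡ 1966 (mod 4199).

1966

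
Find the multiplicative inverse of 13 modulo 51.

51 = 3×13 + 12
13 = 1×12 + 1
12 = 12×1 + 0
gcd(13, 51) = 1, so the inverse exists.
Back-substitute for 1:
1 = 1×13 − 1×12
  = −1×51 + 4×13
So 13⁻¹ ≡ 4 (mod 51).

4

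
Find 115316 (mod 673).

115316 = 171·673 + 233, so 115316 ≡ 233 (mod 673).

233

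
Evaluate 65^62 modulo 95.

45

Using repeated squaring:
65^1 ≡ 65 (mod 95)
65^2 ≡ 65^2 = 4225 ≡ 45 (mod 95)
65^4 ≡ 45^2 = 2025 ≡ 30 (mod 95)
65^8 ≡ 30^2 = 900 ≡ 45 (mod 95)
65^16 ≡ 45^2 = 2025 ≡ 30 (mod 95)
65^32 ≡ 30^2 = 900 ≡ 45 (mod 95)
65^62 = 65^32 · 65^16 · 65^8 · 65^4 · 65^2 ≡ 45 · 30 · 45 · 30 · 45 (mod 95).
Accumulate the product:
45 · 30 = 1350 ≡ 20
20 · 45 = 900 ≡ 45
45 · 30 = 1350 ≡ 20
20 · 45 = 900 ≡ 45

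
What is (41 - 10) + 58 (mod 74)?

41 - 10 = 31
31 + 58 = 89 ≡ 15 (mod 74)

15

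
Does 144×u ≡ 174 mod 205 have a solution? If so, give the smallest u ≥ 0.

gcd(144, 205) = 1, so a unique solution mod 205 exists.
144⁻¹ ≡ 84 (mod 205).
u ≡ 84×174 ≡ 61 (mod 205).

61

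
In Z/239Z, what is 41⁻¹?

Run the extended Euclidean algorithm:
239 = 5·41 + 34
41 = 1·34 + 7
34 = 4·7 + 6
7 = 1·6 + 1
6 = 6·1 + 0
gcd(41, 239) = 1, so the inverse exists.
Bézout: 1 = −6·239 + 35·41.
So 41⁻¹ ≡ 35 (mod 239).

35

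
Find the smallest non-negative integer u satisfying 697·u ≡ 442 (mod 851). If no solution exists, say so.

395

gcd(697, 851) = 1, so a unique solution mod 851 exists.
697⁻¹ ≡ 746 (mod 851).
u ≡ 746·442 ≡ 395 (mod 851).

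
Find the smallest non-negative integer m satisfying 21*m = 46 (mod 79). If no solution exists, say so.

gcd(21, 79) = 1, so a unique solution mod 79 exists.
21⁻¹ ≡ 64 (mod 79).
m ≡ 64*46 ≡ 21 (mod 79).

21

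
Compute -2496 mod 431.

90

-2496 = -6×431 + 90, so -2496 ≡ 90 (mod 431).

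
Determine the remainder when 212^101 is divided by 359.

By square-and-multiply:
101 in binary is 1100101, i.e. 101 = 64 + 32 + 4 + 1.
212^1 ≡ 212 (mod 359)
212^2 ≡ 212^2 = 44944 ≡ 69 (mod 359)
212^4 ≡ 69^2 = 4761 ≡ 94 (mod 359)
212^8 ≡ 94^2 = 8836 ≡ 220 (mod 359)
212^16 ≡ 220^2 = 48400 ≡ 294 (mod 359)
212^32 ≡ 294^2 = 86436 ≡ 276 (mod 359)
212^64 ≡ 276^2 = 76176 ≡ 68 (mod 359)
212^101 = 212^64 × 212^32 × 212^4 × 212^1 ≡ 68 × 276 × 94 × 212 (mod 359).
Accumulate the product:
68 × 276 = 18768 ≡ 100
100 × 94 = 9400 ≡ 66
66 × 212 = 13992 ≡ 350

350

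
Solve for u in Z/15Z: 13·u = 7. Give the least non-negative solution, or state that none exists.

4

gcd(13, 15) = 1, so a unique solution mod 15 exists.
13⁻¹ ≡ 7 (mod 15).
u ≡ 7·7 ≡ 4 (mod 15).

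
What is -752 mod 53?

-752 = -15×53 + 43, so -752 ≡ 43 (mod 53).

43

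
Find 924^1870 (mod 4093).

924^1 ≡ 924 (mod 4093)
924^2 ≡ 924^2 = 853776 ≡ 2432 (mod 4093)
924^4 ≡ 2432^2 = 5914624 ≡ 239 (mod 4093)
924^8 ≡ 239^2 = 57121 ≡ 3912 (mod 4093)
924^16 ≡ 3912^2 = 15303744 ≡ 17 (mod 4093)
924^32 ≡ 17^2 = 289 (mod 4093)
924^64 ≡ 289^2 = 83521 ≡ 1661 (mod 4093)
924^128 ≡ 1661^2 = 2758921 ≡ 239 (mod 4093)
924^256 ≡ 239^2 = 57121 ≡ 3912 (mod 4093)
924^512 ≡ 3912^2 = 15303744 ≡ 17 (mod 4093)
924^1024 ≡ 17^2 = 289 (mod 4093)
924^1870 = 924^1024 · 924^512 · 924^256 · 924^64 · 924^8 · 924^4 · 924^2 ≡ 289 · 17 · 3912 · 1661 · 3912 · 239 · 2432 (mod 4093).
Accumulate the product:
289 · 17 = 4913 ≡ 820
820 · 3912 = 3207840 ≡ 3021
3021 · 1661 = 5017881 ≡ 3956
3956 · 3912 = 15475872 ≡ 239
239 · 239 = 57121 ≡ 3912
3912 · 2432 = 9513984 ≡ 1852

1852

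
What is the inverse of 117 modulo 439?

424

439 = 3×117 + 88
117 = 1×88 + 29
88 = 3×29 + 1
29 = 29×1 + 0
gcd(117, 439) = 1, so the inverse exists.
Bézout: 1 = 4×439 − 15×117.
So 117⁻¹ ≡ −15 ≡ 424 (mod 439).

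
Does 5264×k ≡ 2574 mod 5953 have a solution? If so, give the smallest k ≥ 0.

2355

gcd(5264, 5953) = 1, so a unique solution mod 5953 exists.
5264⁻¹ ≡ 216 (mod 5953).
k ≡ 216×2574 ≡ 2355 (mod 5953).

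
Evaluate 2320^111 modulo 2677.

1473

2320^1 ≡ 2320 (mod 2677)
2320^2 ≡ 2320^2 = 5382400 ≡ 1630 (mod 2677)
2320^4 ≡ 1630^2 = 2656900 ≡ 1316 (mod 2677)
2320^8 ≡ 1316^2 = 1731856 ≡ 2514 (mod 2677)
2320^16 ≡ 2514^2 = 6320196 ≡ 2476 (mod 2677)
2320^32 ≡ 2476^2 = 6130576 ≡ 246 (mod 2677)
2320^64 ≡ 246^2 = 60516 ≡ 1622 (mod 2677)
2320^111 = 2320^64 * 2320^32 * 2320^8 * 2320^4 * 2320^2 * 2320^1 ≡ 1622 * 246 * 2514 * 1316 * 1630 * 2320 (mod 2677).
Accumulate the product:
1622 * 246 = 399012 ≡ 139
139 * 2514 = 349446 ≡ 1436
1436 * 1316 = 1889776 ≡ 2491
2491 * 1630 = 4060330 ≡ 1998
1998 * 2320 = 4635360 ≡ 1473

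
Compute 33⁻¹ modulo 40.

Run the extended Euclidean algorithm:
40 = 1·33 + 7
33 = 4·7 + 5
7 = 1·5 + 2
5 = 2·2 + 1
2 = 2·1 + 0
gcd(33, 40) = 1, so the inverse exists.
Back-substitute for 1:
1 = 1·5 − 2·2
  = −2·7 + 3·5
  = 3·33 − 14·7
  = −14·40 + 17·33
So 33⁻¹ ≡ 17 (mod 40).

17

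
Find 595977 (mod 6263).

595977 = 95·6263 + 992, so 595977 ≡ 992 (mod 6263).

992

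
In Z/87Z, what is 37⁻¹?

40

By the extended Euclidean algorithm:
87 = 2*37 + 13
37 = 2*13 + 11
13 = 1*11 + 2
11 = 5*2 + 1
2 = 2*1 + 0
gcd(37, 87) = 1, so the inverse exists.
Back-substitute for 1:
1 = 1*11 − 5*2
  = −5*13 + 6*11
  = 6*37 − 17*13
  = −17*87 + 40*37
So 37⁻¹ ≡ 40 (mod 87).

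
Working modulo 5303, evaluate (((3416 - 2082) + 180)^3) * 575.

3416 - 2082 = 1334
1334 + 180 = 1514
(1514)^3 ≡ 787 (mod 5303)
787 * 575 = 452525 ≡ 1770 (mod 5303)

1770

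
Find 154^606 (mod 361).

11

Using repeated squaring:
154^1 ≡ 154 (mod 361)
154^2 ≡ 154^2 = 23716 ≡ 251 (mod 361)
154^4 ≡ 251^2 = 63001 ≡ 187 (mod 361)
154^8 ≡ 187^2 = 34969 ≡ 313 (mod 361)
154^16 ≡ 313^2 = 97969 ≡ 138 (mod 361)
154^32 ≡ 138^2 = 19044 ≡ 272 (mod 361)
154^64 ≡ 272^2 = 73984 ≡ 340 (mod 361)
154^128 ≡ 340^2 = 115600 ≡ 80 (mod 361)
154^256 ≡ 80^2 = 6400 ≡ 263 (mod 361)
154^512 ≡ 263^2 = 69169 ≡ 218 (mod 361)
154^606 = 154^512 × 154^64 × 154^16 × 154^8 × 154^4 × 154^2 ≡ 218 × 340 × 138 × 313 × 187 × 251 (mod 361).
Accumulate the product:
218 × 340 = 74120 ≡ 115
115 × 138 = 15870 ≡ 347
347 × 313 = 108611 ≡ 311
311 × 187 = 58157 ≡ 36
36 × 251 = 9036 ≡ 11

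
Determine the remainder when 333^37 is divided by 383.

333^1 ≡ 333 (mod 383)
333^2 ≡ 333^2 = 110889 ≡ 202 (mod 383)
333^4 ≡ 202^2 = 40804 ≡ 206 (mod 383)
333^8 ≡ 206^2 = 42436 ≡ 306 (mod 383)
333^16 ≡ 306^2 = 93636 ≡ 184 (mod 383)
333^32 ≡ 184^2 = 33856 ≡ 152 (mod 383)
333^37 = 333^32 · 333^4 · 333^1 ≡ 152 · 206 · 333 (mod 383).
Accumulate the product:
152 · 206 = 31312 ≡ 289
289 · 333 = 96237 ≡ 104

104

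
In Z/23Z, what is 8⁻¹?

3

23 = 2*8 + 7
8 = 1*7 + 1
7 = 7*1 + 0
gcd(8, 23) = 1, so the inverse exists.
Back-substitute for 1:
1 = 1*8 − 1*7
  = −1*23 + 3*8
So 8⁻¹ ≡ 3 (mod 23).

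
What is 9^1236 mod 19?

1236 in binary is 10011010100, i.e. 1236 = 1024 + 128 + 64 + 16 + 4.
9^1 ≡ 9 (mod 19)
9^2 ≡ 9^2 = 81 ≡ 5 (mod 19)
9^4 ≡ 5^2 = 25 ≡ 6 (mod 19)
9^8 ≡ 6^2 = 36 ≡ 17 (mod 19)
9^16 ≡ 17^2 = 289 ≡ 4 (mod 19)
9^32 ≡ 4^2 = 16 (mod 19)
9^64 ≡ 16^2 = 256 ≡ 9 (mod 19)
9^128 ≡ 9^2 = 81 ≡ 5 (mod 19)
9^256 ≡ 5^2 = 25 ≡ 6 (mod 19)
9^512 ≡ 6^2 = 36 ≡ 17 (mod 19)
9^1024 ≡ 17^2 = 289 ≡ 4 (mod 19)
9^1236 = 9^1024 × 9^128 × 9^64 × 9^16 × 9^4 ≡ 4 × 5 × 9 × 4 × 6 (mod 19).
Accumulate the product:
4 × 5 = 20 ≡ 1
1 × 9 = 9
9 × 4 = 36 ≡ 17
17 × 6 = 102 ≡ 7

7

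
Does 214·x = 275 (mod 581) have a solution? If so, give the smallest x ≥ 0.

4

gcd(214, 581) = 1, so a unique solution mod 581 exists.
214⁻¹ ≡ 562 (mod 581).
x ≡ 562·275 ≡ 4 (mod 581).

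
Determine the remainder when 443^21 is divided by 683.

443^1 ≡ 443 (mod 683)
443^2 ≡ 443^2 = 196249 ≡ 228 (mod 683)
443^4 ≡ 228^2 = 51984 ≡ 76 (mod 683)
443^8 ≡ 76^2 = 5776 ≡ 312 (mod 683)
443^16 ≡ 312^2 = 97344 ≡ 358 (mod 683)
443^21 = 443^16 · 443^4 · 443^1 ≡ 358 · 76 · 443 (mod 683).
Accumulate the product:
358 · 76 = 27208 ≡ 571
571 · 443 = 252953 ≡ 243

243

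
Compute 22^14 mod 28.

Using repeated squaring:
22^1 ≡ 22 (mod 28)
22^2 ≡ 22^2 = 484 ≡ 8 (mod 28)
22^4 ≡ 8^2 = 64 ≡ 8 (mod 28)
22^8 ≡ 8^2 = 64 ≡ 8 (mod 28)
22^14 = 22^8 * 22^4 * 22^2 ≡ 8 * 8 * 8 (mod 28).
Accumulate the product:
8 * 8 = 64 ≡ 8
8 * 8 = 64 ≡ 8

8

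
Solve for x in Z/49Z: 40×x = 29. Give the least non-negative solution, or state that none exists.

gcd(40, 49) = 1, so a unique solution mod 49 exists.
40⁻¹ ≡ 38 (mod 49).
x ≡ 38×29 ≡ 24 (mod 49).

24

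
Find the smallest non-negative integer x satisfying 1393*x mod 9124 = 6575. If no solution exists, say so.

1223

gcd(1393, 9124) = 1, so a unique solution mod 9124 exists.
1393⁻¹ ≡ 3085 (mod 9124).
x ≡ 3085*6575 ≡ 1223 (mod 9124).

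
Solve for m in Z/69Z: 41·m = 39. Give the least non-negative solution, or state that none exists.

6

gcd(41, 69) = 1, so a unique solution mod 69 exists.
41⁻¹ ≡ 32 (mod 69).
m ≡ 32·39 ≡ 6 (mod 69).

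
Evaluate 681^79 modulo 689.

79 in binary is 1001111, i.e. 79 = 64 + 8 + 4 + 2 + 1.
681^1 ≡ 681 (mod 689)
681^2 ≡ 681^2 = 463761 ≡ 64 (mod 689)
681^4 ≡ 64^2 = 4096 ≡ 651 (mod 689)
681^8 ≡ 651^2 = 423801 ≡ 66 (mod 689)
681^16 ≡ 66^2 = 4356 ≡ 222 (mod 689)
681^32 ≡ 222^2 = 49284 ≡ 365 (mod 689)
681^64 ≡ 365^2 = 133225 ≡ 248 (mod 689)
681^79 = 681^64 · 681^8 · 681^4 · 681^2 · 681^1 ≡ 248 · 66 · 651 · 64 · 681 (mod 689).
Accumulate the product:
248 · 66 = 16368 ≡ 521
521 · 651 = 339171 ≡ 183
183 · 64 = 11712 ≡ 688
688 · 681 = 468528 ≡ 8

8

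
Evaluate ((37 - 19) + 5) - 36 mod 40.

27

37 - 19 = 18
18 + 5 = 23
23 - 36 = -13 ≡ 27 (mod 40)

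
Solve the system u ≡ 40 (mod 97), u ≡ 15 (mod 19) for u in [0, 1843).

1592

97⁻¹ mod 19: 97·10 ≡ 1 (mod 19), so 97⁻¹ ≡ 10.
u = 40 + 97·((15 − 40)·10 mod 19) = 40 + 97·16 = 1592.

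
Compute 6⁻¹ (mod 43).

43 = 7·6 + 1
6 = 6·1 + 0
gcd(6, 43) = 1, so the inverse exists.
Bézout: 1 = 1·43 − 7·6.
So 6⁻¹ ≡ −7 ≡ 36 (mod 43).

36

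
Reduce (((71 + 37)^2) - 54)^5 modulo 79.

73

71 + 37 = 108 ≡ 29 (mod 79)
(29)^2 ≡ 51 (mod 79)
51 - 54 = -3 ≡ 76 (mod 79)
(76)^5 ≡ 73 (mod 79)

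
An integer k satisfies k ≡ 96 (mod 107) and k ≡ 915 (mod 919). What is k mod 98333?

87301

107⁻¹ mod 919: 107·773 ≡ 1 (mod 919), so 107⁻¹ ≡ 773.
k = 96 + 107·((915 − 96)·773 mod 919) = 96 + 107·815 = 87301.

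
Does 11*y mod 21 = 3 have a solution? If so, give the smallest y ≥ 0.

6

gcd(11, 21) = 1, so a unique solution mod 21 exists.
11⁻¹ ≡ 2 (mod 21).
y ≡ 2*3 ≡ 6 (mod 21).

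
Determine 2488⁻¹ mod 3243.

1018

3243 = 1*2488 + 755
2488 = 3*755 + 223
755 = 3*223 + 86
223 = 2*86 + 51
86 = 1*51 + 35
51 = 1*35 + 16
35 = 2*16 + 3
16 = 5*3 + 1
3 = 3*1 + 0
gcd(2488, 3243) = 1, so the inverse exists.
Back-substitute for 1:
1 = 1*16 − 5*3
  = −5*35 + 11*16
  = 11*51 − 16*35
  = −16*86 + 27*51
  = 27*223 − 70*86
  = −70*755 + 237*223
  = 237*2488 − 781*755
  = −781*3243 + 1018*2488
So 2488⁻¹ ≡ 1018 (mod 3243).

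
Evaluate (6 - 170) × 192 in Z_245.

6 - 170 = -164 ≡ 81 (mod 245)
81 × 192 = 15552 ≡ 117 (mod 245)

117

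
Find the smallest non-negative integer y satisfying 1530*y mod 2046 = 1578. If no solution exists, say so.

104

gcd(1530, 2046) = 6, and 6 | 1578, so solutions exist.
Divide through by 6: 255*y mod 341 = 263.
255⁻¹ ≡ 226 (mod 341).
y ≡ 226*263 ≡ 104 (mod 341).
The smallest non-negative solution is y = 104.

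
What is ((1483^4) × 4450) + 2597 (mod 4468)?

2927

(1483)^4 ≡ 3705 (mod 4468)
3705 × 4450 = 16487250 ≡ 330 (mod 4468)
330 + 2597 = 2927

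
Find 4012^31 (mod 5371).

31 in binary is 11111, i.e. 31 = 16 + 8 + 4 + 2 + 1.
4012^1 ≡ 4012 (mod 5371)
4012^2 ≡ 4012^2 = 16096144 ≡ 4628 (mod 5371)
4012^4 ≡ 4628^2 = 21418384 ≡ 4207 (mod 5371)
4012^8 ≡ 4207^2 = 17698849 ≡ 1404 (mod 5371)
4012^16 ≡ 1404^2 = 1971216 ≡ 59 (mod 5371)
4012^31 = 4012^16 × 4012^8 × 4012^4 × 4012^2 × 4012^1 ≡ 59 × 1404 × 4207 × 4628 × 4012 (mod 5371).
Accumulate the product:
59 × 1404 = 82836 ≡ 2271
2271 × 4207 = 9554097 ≡ 4459
4459 × 4628 = 20636252 ≡ 870
870 × 4012 = 3490440 ≡ 4661

4661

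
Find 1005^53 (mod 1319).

Compute successive squares:
53 in binary is 110101, i.e. 53 = 32 + 16 + 4 + 1.
1005^1 ≡ 1005 (mod 1319)
1005^2 ≡ 1005^2 = 1010025 ≡ 990 (mod 1319)
1005^4 ≡ 990^2 = 980100 ≡ 83 (mod 1319)
1005^8 ≡ 83^2 = 6889 ≡ 294 (mod 1319)
1005^16 ≡ 294^2 = 86436 ≡ 701 (mod 1319)
1005^32 ≡ 701^2 = 491401 ≡ 733 (mod 1319)
1005^53 = 1005^32 × 1005^16 × 1005^4 × 1005^1 ≡ 733 × 701 × 83 × 1005 (mod 1319).
Accumulate the product:
733 × 701 = 513833 ≡ 742
742 × 83 = 61586 ≡ 912
912 × 1005 = 916560 ≡ 1174

1174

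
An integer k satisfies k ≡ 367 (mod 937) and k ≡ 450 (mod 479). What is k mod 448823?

338624

937⁻¹ mod 479: 937*114 ≡ 1 (mod 479), so 937⁻¹ ≡ 114.
k = 367 + 937*((450 − 367)*114 mod 479) = 367 + 937*361 = 338624.
Check: 338624 mod 937 = 367, 338624 mod 479 = 450. ✓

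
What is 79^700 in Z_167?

144

Compute successive squares:
700 in binary is 1010111100, i.e. 700 = 512 + 128 + 32 + 16 + 8 + 4.
79^1 ≡ 79 (mod 167)
79^2 ≡ 79^2 = 6241 ≡ 62 (mod 167)
79^4 ≡ 62^2 = 3844 ≡ 3 (mod 167)
79^8 ≡ 3^2 = 9 (mod 167)
79^16 ≡ 9^2 = 81 (mod 167)
79^32 ≡ 81^2 = 6561 ≡ 48 (mod 167)
79^64 ≡ 48^2 = 2304 ≡ 133 (mod 167)
79^128 ≡ 133^2 = 17689 ≡ 154 (mod 167)
79^256 ≡ 154^2 = 23716 ≡ 2 (mod 167)
79^512 ≡ 2^2 = 4 (mod 167)
79^700 = 79^512 × 79^128 × 79^32 × 79^16 × 79^8 × 79^4 ≡ 4 × 154 × 48 × 81 × 9 × 3 (mod 167).
Accumulate the product:
4 × 154 = 616 ≡ 115
115 × 48 = 5520 ≡ 9
9 × 81 = 729 ≡ 61
61 × 9 = 549 ≡ 48
48 × 3 = 144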